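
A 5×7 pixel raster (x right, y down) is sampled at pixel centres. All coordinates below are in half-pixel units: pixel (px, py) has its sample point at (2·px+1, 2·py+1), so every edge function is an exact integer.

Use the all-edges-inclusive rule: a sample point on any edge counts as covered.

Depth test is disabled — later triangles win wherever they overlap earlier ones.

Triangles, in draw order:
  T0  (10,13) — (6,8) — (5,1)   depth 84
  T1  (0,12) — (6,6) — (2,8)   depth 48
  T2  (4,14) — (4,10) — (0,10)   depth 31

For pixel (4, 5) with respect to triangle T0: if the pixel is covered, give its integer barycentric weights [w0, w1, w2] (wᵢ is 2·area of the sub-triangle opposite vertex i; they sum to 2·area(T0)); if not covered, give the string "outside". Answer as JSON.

T0:
  2·area = 23
  edge (10, 13)→(6, 8): d=(-4,-5) inclusive
  edge (6, 8)→(5, 1): d=(-1,-7) inclusive
  edge (5, 1)→(10, 13): d=(5,12) inclusive
    (2,0)@(5, 1): e=[23,0,0] → █  [on edge]
    (3,0)@(7, 1): e=[33,14,-24] → ·
    (2,1)@(5, 3): e=[15,-2,10] → ·
    (3,3)@(7, 7): e=[9,8,6] → █
    (4,3)@(9, 7): e=[19,22,-18] → ·
    (3,4)@(7, 9): e=[1,6,16] → █
    (4,4)@(9, 9): e=[11,20,-8] → ·
    (3,5)@(7, 11): e=[-7,4,26] → ·
    (4,5)@(9, 11): e=[3,18,2] → █
    (4,6)@(9, 13): e=[-5,16,12] → ·
  covered (4 px):
    · · █ · ·
    · · · · ·
    · · · · ·
    · · · █ ·
    · · · █ ·
    · · · · █
    · · · · ·
T1:
  2·area = 12  (B↔C swapped to make it positive)
  edge (0, 12)→(2, 8): d=(2,-4) inclusive
  edge (2, 8)→(6, 6): d=(4,-2) inclusive
  edge (6, 6)→(0, 12): d=(-6,6) inclusive
    (4,1)@(9, 3): e=[18,-6,0] → ·  [on edge]
    (3,2)@(7, 5): e=[14,-2,0] → ·  [on edge]
    (2,3)@(5, 7): e=[10,2,0] → █  [on edge]
    (3,3)@(7, 7): e=[18,6,-12] → ·
    (1,4)@(3, 9): e=[6,6,0] → █  [on edge]
    (2,4)@(5, 9): e=[14,10,-12] → ·
    (0,5)@(1, 11): e=[2,10,0] → █  [on edge]
    (1,5)@(3, 11): e=[10,14,-12] → ·
    (0,6)@(1, 13): e=[6,18,-12] → ·
  covered (3 px):
    · · · · ·
    · · · · ·
    · · · · ·
    · · █ · ·
    · █ · · ·
    █ · · · ·
    · · · · ·
T2:
  2·area = 16  (B↔C swapped to make it positive)
  edge (4, 14)→(0, 10): d=(-4,-4) inclusive
  edge (0, 10)→(4, 10): d=(4,0) inclusive
  edge (4, 10)→(4, 14): d=(0,4) inclusive
    (0,5)@(1, 11): e=[0,4,12] → █  [on edge]
    (1,5)@(3, 11): e=[8,4,4] → █
    (2,5)@(5, 11): e=[16,4,-4] → ·
    (0,6)@(1, 13): e=[-8,12,12] → ·
    (1,6)@(3, 13): e=[0,12,4] → █  [on edge]
    (2,6)@(5, 13): e=[8,12,-4] → ·
  covered (3 px):
    · · · · ·
    · · · · ·
    · · · · ·
    · · · · ·
    · · · · ·
    █ █ · · ·
    · █ · · ·

Result: [18,2,3]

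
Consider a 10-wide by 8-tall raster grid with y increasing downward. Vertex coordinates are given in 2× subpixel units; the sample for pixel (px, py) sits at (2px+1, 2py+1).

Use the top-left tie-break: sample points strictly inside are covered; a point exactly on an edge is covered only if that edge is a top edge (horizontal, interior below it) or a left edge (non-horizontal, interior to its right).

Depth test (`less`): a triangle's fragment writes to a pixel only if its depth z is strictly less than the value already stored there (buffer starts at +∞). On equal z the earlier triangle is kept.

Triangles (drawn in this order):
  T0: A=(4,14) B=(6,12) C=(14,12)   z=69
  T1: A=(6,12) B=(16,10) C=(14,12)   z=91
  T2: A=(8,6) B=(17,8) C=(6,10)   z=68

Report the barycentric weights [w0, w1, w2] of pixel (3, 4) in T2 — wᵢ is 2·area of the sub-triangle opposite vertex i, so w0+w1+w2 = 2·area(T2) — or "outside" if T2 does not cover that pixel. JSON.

T0:
  2·area = 16
  edge (4, 14)→(6, 12): d=(2,-2) top-left  bias=+0
  edge (6, 12)→(14, 12): d=(8,0) top-left  bias=+0
  edge (14, 12)→(4, 14): d=(-10,2) right/bottom  bias=-1
    (8,0)@(17, 1): e=[0,-88,104] → ·  [on edge]
    (7,1)@(15, 3): e=[0,-72,88] → ·  [on edge]
    (6,2)@(13, 5): e=[0,-56,72] → ·  [on edge]
    (5,3)@(11, 7): e=[0,-40,56] → ·  [on edge]
    (4,4)@(9, 9): e=[0,-24,40] → ·  [on edge]
    (3,5)@(7, 11): e=[0,-8,24] → ·  [on edge]
    (9,5)@(19, 11): e=[24,-8,0] → ·  [on edge]
    (2,6)@(5, 13): e=[0,8,8] → █  [on edge]
    (3,6)@(7, 13): e=[4,8,4] → █
    (4,6)@(9, 13): e=[8,8,0] → ·  [on edge]
    (1,7)@(3, 15): e=[0,24,-8] → ·  [on edge]
    (2,7)@(5, 15): e=[4,24,-12] → ·
  covered (2 px):
    · · · · · · · · · ·
    · · · · · · · · · ·
    · · · · · · · · · ·
    · · · · · · · · · ·
    · · · · · · · · · ·
    · · · · · · · · · ·
    · · █ █ · · · · · ·
    · · · · · · · · · ·
T1:
  2·area = 16
  edge (6, 12)→(16, 10): d=(10,-2) top-left  bias=+0
  edge (16, 10)→(14, 12): d=(-2,2) right/bottom  bias=-1
  edge (14, 12)→(6, 12): d=(-8,0) right/bottom  bias=-1
    (9,3)@(19, 7): e=[-24,0,40] → ·  [on edge]
    (8,4)@(17, 9): e=[-8,0,24] → ·  [on edge]
    (5,5)@(11, 11): e=[0,8,8] → █  [on edge]
    (6,5)@(13, 11): e=[4,4,8] → █
    (7,5)@(15, 11): e=[8,0,8] → ·  [on edge]
    (0,6)@(1, 13): e=[0,24,-8] → ·  [on edge]
    (5,6)@(11, 13): e=[20,4,-8] → ·
    (6,6)@(13, 13): e=[24,0,-8] → ·  [on edge]
    (5,7)@(11, 15): e=[40,0,-24] → ·  [on edge]
  covered (2 px):
    · · · · · · · · · ·
    · · · · · · · · · ·
    · · · · · · · · · ·
    · · · · · · · · · ·
    · · · · · · · · · ·
    · · · · · █ █ · · ·
    · · · · · · · · · ·
    · · · · · · · · · ·
T2:
  2·area = 40
  edge (8, 6)→(17, 8): d=(9,2) right/bottom  bias=-1
  edge (17, 8)→(6, 10): d=(-11,2) right/bottom  bias=-1
  edge (6, 10)→(8, 6): d=(2,-4) top-left  bias=+0
    (4,3)@(9, 7): e=[7,27,6] → █
    (5,3)@(11, 7): e=[3,23,14] → █
    (6,3)@(13, 7): e=[-1,19,22] → ·
    (3,4)@(7, 9): e=[29,9,2] → █
    (6,4)@(13, 9): e=[17,-3,26] → ·
    (3,5)@(7, 11): e=[47,-13,6] → ·
    (4,5)@(9, 11): e=[43,-17,14] → ·
    (5,5)@(11, 11): e=[39,-21,22] → ·
  covered (5 px):
    · · · · · · · · · ·
    · · · · · · · · · ·
    · · · · · · · · · ·
    · · · · █ █ · · · ·
    · · · █ █ █ · · · ·
    · · · · · · · · · ·
    · · · · · · · · · ·
    · · · · · · · · · ·

Answer: [9,2,29]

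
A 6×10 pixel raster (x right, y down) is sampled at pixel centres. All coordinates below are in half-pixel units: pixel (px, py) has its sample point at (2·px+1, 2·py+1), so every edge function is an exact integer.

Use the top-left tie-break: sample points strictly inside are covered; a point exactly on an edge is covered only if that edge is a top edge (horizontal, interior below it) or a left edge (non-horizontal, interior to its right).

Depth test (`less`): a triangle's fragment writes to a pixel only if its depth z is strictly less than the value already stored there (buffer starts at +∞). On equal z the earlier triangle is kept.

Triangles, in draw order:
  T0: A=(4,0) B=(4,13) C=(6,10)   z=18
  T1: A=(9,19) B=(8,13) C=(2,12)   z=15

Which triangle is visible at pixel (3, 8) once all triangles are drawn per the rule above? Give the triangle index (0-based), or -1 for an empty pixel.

T0:
  2·area = 26  (B↔C swapped to make it positive)
  edge (4, 0)→(6, 10): d=(2,10) right/bottom  bias=-1
  edge (6, 10)→(4, 13): d=(-2,3) right/bottom  bias=-1
  edge (4, 13)→(4, 0): d=(0,-13) top-left  bias=+0
    (2,2)@(5, 5): e=[0,13,13] → .  [on edge]
    (2,3)@(5, 7): e=[4,9,13] → X
    (3,3)@(7, 7): e=[-16,3,39] → .
    (2,4)@(5, 9): e=[8,5,13] → X
    (3,4)@(7, 9): e=[-12,-1,39] → .
    (2,5)@(5, 11): e=[12,1,13] → X
    (3,5)@(7, 11): e=[-8,-5,39] → .
    (2,6)@(5, 13): e=[16,-3,13] → .
    (3,7)@(7, 15): e=[0,-13,39] → .  [on edge]
  covered (3 px):
    . . . . . .
    . . . . . .
    . . . . . .
    . . X . . .
    . . X . . .
    . . X . . .
    . . . . . .
    . . . . . .
    . . . . . .
    . . . . . .
T1:
  2·area = 35  (B↔C swapped to make it positive)
  edge (9, 19)→(2, 12): d=(-7,-7) top-left  bias=+0
  edge (2, 12)→(8, 13): d=(6,1) right/bottom  bias=-1
  edge (8, 13)→(9, 19): d=(1,6) right/bottom  bias=-1
    (3,3)@(7, 7): e=[70,-35,0] → .  [on edge]
    (0,5)@(1, 11): e=[0,-5,40] → .  [on edge]
    (1,6)@(3, 13): e=[0,5,30] → X  [on edge]
    (2,6)@(5, 13): e=[14,3,18] → X
    (3,6)@(7, 13): e=[28,1,6] → X
    (4,6)@(9, 13): e=[42,-1,-6] → .
    (1,7)@(3, 15): e=[-14,17,32] → .
    (2,7)@(5, 15): e=[0,15,20] → X  [on edge]
    (4,7)@(9, 15): e=[28,11,-4] → .
    (2,8)@(5, 17): e=[-14,27,22] → .
    (3,8)@(7, 17): e=[0,25,10] → X  [on edge]
    (4,8)@(9, 17): e=[14,23,-2] → .
    (4,9)@(9, 19): e=[0,35,0] → .  [on edge]
  covered (6 px):
    . . . . . .
    . . . . . .
    . . . . . .
    . . . . . .
    . . . . . .
    . . . . . .
    . X X X . .
    . . X X . .
    . . . X . .
    . . . . . .

Z-buffer (winner per pixel, '.' = empty):
  . . . . . .
  . . . . . .
  . . . . . .
  . . 0 . . .
  . . 0 . . .
  . . 0 . . .
  . 1 1 1 . .
  . . 1 1 . .
  . . . 1 . .
  . . . . . .

Final: 1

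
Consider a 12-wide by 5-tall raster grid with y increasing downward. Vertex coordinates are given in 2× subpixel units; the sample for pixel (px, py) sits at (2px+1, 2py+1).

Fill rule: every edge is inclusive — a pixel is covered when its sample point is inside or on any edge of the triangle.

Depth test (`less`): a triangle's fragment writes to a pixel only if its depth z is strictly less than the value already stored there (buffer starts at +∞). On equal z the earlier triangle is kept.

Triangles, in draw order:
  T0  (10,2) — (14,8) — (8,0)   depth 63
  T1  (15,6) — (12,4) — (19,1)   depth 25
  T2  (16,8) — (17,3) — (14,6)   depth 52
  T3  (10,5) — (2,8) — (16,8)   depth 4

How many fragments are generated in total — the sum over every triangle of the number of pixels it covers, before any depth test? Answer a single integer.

T0:
  2·area = 4
  edge (10, 2)→(14, 8): d=(4,6) inclusive
  edge (14, 8)→(8, 0): d=(-6,-8) inclusive
  edge (8, 0)→(10, 2): d=(2,2) inclusive
    (4,0)@(9, 1): e=[2,2,0] → #  [on edge]
    (5,0)@(11, 1): e=[-10,18,-4] → ·
    (4,1)@(9, 3): e=[10,-10,4] → ·
    (5,1)@(11, 3): e=[-2,6,0] → ·  [on edge]
    (6,2)@(13, 5): e=[-6,10,0] → ·  [on edge]
    (7,3)@(15, 7): e=[-10,14,0] → ·  [on edge]
    (8,4)@(17, 9): e=[-14,18,0] → ·  [on edge]
  covered (1 px):
    · · · · # · · · · · · ·
    · · · · · · · · · · · ·
    · · · · · · · · · · · ·
    · · · · · · · · · · · ·
    · · · · · · · · · · · ·
T1:
  2·area = 23
  edge (15, 6)→(12, 4): d=(-3,-2) inclusive
  edge (12, 4)→(19, 1): d=(7,-3) inclusive
  edge (19, 1)→(15, 6): d=(-4,5) inclusive
    (9,0)@(19, 1): e=[23,0,0] → #  [on edge]
    (10,0)@(21, 1): e=[27,6,-10] → ·
    (7,1)@(15, 3): e=[9,2,12] → #
    (8,1)@(17, 3): e=[13,8,2] → #
    (9,1)@(19, 3): e=[17,14,-8] → ·
    (7,2)@(15, 5): e=[3,16,4] → #
    (8,2)@(17, 5): e=[7,22,-6] → ·
    (2,3)@(5, 7): e=[-23,0,46] → ·  [on edge]
    (7,3)@(15, 7): e=[-3,30,-4] → ·
  covered (4 px):
    · · · · · · · · · # · ·
    · · · · · · · # # · · ·
    · · · · · · · # · · · ·
    · · · · · · · · · · · ·
    · · · · · · · · · · · ·
T2:
  2·area = 12  (B↔C swapped to make it positive)
  edge (16, 8)→(14, 6): d=(-2,-2) inclusive
  edge (14, 6)→(17, 3): d=(3,-3) inclusive
  edge (17, 3)→(16, 8): d=(-1,5) inclusive
    (4,0)@(9, 1): e=[0,-30,42] → ·  [on edge]
    (9,0)@(19, 1): e=[20,0,-8] → ·  [on edge]
    (5,1)@(11, 3): e=[0,-18,30] → ·  [on edge]
    (8,1)@(17, 3): e=[12,0,0] → #  [on edge]
    (9,1)@(19, 3): e=[16,6,-10] → ·
    (6,2)@(13, 5): e=[0,-6,18] → ·  [on edge]
    (7,2)@(15, 5): e=[4,0,8] → #  [on edge]
    (8,2)@(17, 5): e=[8,6,-2] → ·
    (6,3)@(13, 7): e=[-4,0,16] → ·  [on edge]
    (7,3)@(15, 7): e=[0,6,6] → #  [on edge]
    (8,3)@(17, 7): e=[4,12,-4] → ·
    (5,4)@(11, 9): e=[-12,0,24] → ·  [on edge]
    (8,4)@(17, 9): e=[0,18,-6] → ·  [on edge]
  covered (3 px):
    · · · · · · · · · · · ·
    · · · · · · · · # · · ·
    · · · · · · · # · · · ·
    · · · · · · · # · · · ·
    · · · · · · · · · · · ·
T3:
  2·area = 42  (B↔C swapped to make it positive)
  edge (10, 5)→(16, 8): d=(6,3) inclusive
  edge (16, 8)→(2, 8): d=(-14,0) inclusive
  edge (2, 8)→(10, 5): d=(8,-3) inclusive
    (2,3)@(5, 7): e=[27,14,1] → #
    (3,3)@(7, 7): e=[21,14,7] → #
    (4,3)@(9, 7): e=[15,14,13] → #
    (5,3)@(11, 7): e=[9,14,19] → #
    (6,3)@(13, 7): e=[3,14,25] → #
    (7,3)@(15, 7): e=[-3,14,31] → ·
    (2,4)@(5, 9): e=[39,-14,17] → ·
    (3,4)@(7, 9): e=[33,-14,23] → ·
    (4,4)@(9, 9): e=[27,-14,29] → ·
    (5,4)@(11, 9): e=[21,-14,35] → ·
    (6,4)@(13, 9): e=[15,-14,41] → ·
  covered (5 px):
    · · · · · · · · · · · ·
    · · · · · · · · · · · ·
    · · · · · · · · · · · ·
    · · # # # # # · · · · ·
    · · · · · · · · · · · ·

Answer: 13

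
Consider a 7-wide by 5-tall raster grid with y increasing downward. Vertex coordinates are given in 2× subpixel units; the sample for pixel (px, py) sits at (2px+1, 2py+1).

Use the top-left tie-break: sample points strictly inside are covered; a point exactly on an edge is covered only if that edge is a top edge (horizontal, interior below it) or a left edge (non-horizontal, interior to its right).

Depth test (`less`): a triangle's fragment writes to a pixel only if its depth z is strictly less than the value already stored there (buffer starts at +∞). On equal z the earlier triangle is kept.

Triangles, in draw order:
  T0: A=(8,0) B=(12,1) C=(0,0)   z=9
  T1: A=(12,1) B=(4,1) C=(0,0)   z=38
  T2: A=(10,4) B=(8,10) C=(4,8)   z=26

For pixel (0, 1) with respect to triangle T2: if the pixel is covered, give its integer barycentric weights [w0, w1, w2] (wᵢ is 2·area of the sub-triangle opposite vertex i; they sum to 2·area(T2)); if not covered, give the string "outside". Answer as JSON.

T0:
  2·area = 8
  edge (8, 0)→(12, 1): d=(4,1) right/bottom  bias=-1
  edge (12, 1)→(0, 0): d=(-12,-1) top-left  bias=+0
  edge (0, 0)→(8, 0): d=(8,0) top-left  bias=+0
  covered (0 px):
    . . . . . . .
    . . . . . . .
    . . . . . . .
    . . . . . . .
    . . . . . . .
T1:
  2·area = 8
  edge (12, 1)→(4, 1): d=(-8,0) right/bottom  bias=-1
  edge (4, 1)→(0, 0): d=(-4,-1) top-left  bias=+0
  edge (0, 0)→(12, 1): d=(12,1) right/bottom  bias=-1
    (0,0)@(1, 1): e=[0,-3,11] → .  [on edge]
    (1,0)@(3, 1): e=[0,-1,9] → .  [on edge]
    (2,0)@(5, 1): e=[0,1,7] → .  [on edge]
    (3,0)@(7, 1): e=[0,3,5] → .  [on edge]
    (4,0)@(9, 1): e=[0,5,3] → .  [on edge]
    (5,0)@(11, 1): e=[0,7,1] → .  [on edge]
    (6,0)@(13, 1): e=[0,9,-1] → .  [on edge]
  covered (0 px):
    . . . . . . .
    . . . . . . .
    . . . . . . .
    . . . . . . .
    . . . . . . .
T2:
  2·area = 28
  edge (10, 4)→(8, 10): d=(-2,6) right/bottom  bias=-1
  edge (8, 10)→(4, 8): d=(-4,-2) top-left  bias=+0
  edge (4, 8)→(10, 4): d=(6,-4) top-left  bias=+0
    (5,0)@(11, 1): e=[0,42,-14] → .  [on edge]
    (4,2)@(9, 5): e=[4,22,2] → X
    (5,2)@(11, 5): e=[-8,26,10] → .
    (3,3)@(7, 7): e=[12,10,6] → X
    (4,3)@(9, 7): e=[0,14,14] → .  [on edge]
    (3,4)@(7, 9): e=[8,2,18] → X
    (4,4)@(9, 9): e=[-4,6,26] → .
  covered (3 px):
    . . . . . . .
    . . . . . . .
    . . . . X . .
    . . . X . . .
    . . . X . . .

Answer: "outside"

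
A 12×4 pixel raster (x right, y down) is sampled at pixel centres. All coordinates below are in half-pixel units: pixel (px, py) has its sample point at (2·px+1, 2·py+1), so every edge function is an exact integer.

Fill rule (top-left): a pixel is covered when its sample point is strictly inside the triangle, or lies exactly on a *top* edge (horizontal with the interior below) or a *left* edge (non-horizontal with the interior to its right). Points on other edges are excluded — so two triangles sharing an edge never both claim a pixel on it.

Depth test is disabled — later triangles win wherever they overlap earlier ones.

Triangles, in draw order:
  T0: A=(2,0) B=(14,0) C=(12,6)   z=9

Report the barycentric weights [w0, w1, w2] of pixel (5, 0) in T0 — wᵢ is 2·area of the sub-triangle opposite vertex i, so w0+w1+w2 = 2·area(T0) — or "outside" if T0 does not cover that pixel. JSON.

T0:
  2·area = 72
  edge (2, 0)→(14, 0): d=(12,0) top-left  bias=+0
  edge (14, 0)→(12, 6): d=(-2,6) right/bottom  bias=-1
  edge (12, 6)→(2, 0): d=(-10,-6) top-left  bias=+0
    (2,0)@(5, 1): e=[12,52,8] → X
    (3,0)@(7, 1): e=[12,40,20] → X
    (4,0)@(9, 1): e=[12,28,32] → X
    (5,0)@(11, 1): e=[12,16,44] → X
    (6,0)@(13, 1): e=[12,4,56] → X
    (7,0)@(15, 1): e=[12,-8,68] → .
    (2,1)@(5, 3): e=[36,48,-12] → .
    (3,1)@(7, 3): e=[36,36,0] → X  [on edge]
    (6,1)@(13, 3): e=[36,0,36] → .  [on edge]
    (3,2)@(7, 5): e=[60,32,-20] → .
    (4,2)@(9, 5): e=[60,20,-8] → .
    (5,2)@(11, 5): e=[60,8,4] → X
  covered (9 px):
    . . X X X X X . . . . .
    . . . X X X . . . . . .
    . . . . . X . . . . . .
    . . . . . . . . . . . .

Answer: [16,44,12]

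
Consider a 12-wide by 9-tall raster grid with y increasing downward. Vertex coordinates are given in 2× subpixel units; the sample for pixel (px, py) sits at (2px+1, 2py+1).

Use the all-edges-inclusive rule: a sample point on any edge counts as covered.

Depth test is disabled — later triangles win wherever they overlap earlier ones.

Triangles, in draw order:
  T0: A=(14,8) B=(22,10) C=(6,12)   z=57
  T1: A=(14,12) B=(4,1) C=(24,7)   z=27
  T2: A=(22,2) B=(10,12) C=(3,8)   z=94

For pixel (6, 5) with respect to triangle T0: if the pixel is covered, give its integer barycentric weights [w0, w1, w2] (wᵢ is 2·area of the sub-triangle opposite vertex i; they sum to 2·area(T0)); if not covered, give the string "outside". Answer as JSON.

T0:
  2·area = 48
  edge (14, 8)→(22, 10): d=(8,2) inclusive
  edge (22, 10)→(6, 12): d=(-16,2) inclusive
  edge (6, 12)→(14, 8): d=(8,-4) inclusive
    (6,4)@(13, 9): e=[10,34,4] → X
    (7,4)@(15, 9): e=[6,30,12] → X
    (8,4)@(17, 9): e=[2,26,20] → X
    (9,4)@(19, 9): e=[-2,22,28] → .
    (4,5)@(9, 11): e=[34,10,4] → X
    (5,5)@(11, 11): e=[30,6,12] → X
    (7,5)@(15, 11): e=[22,-2,28] → .
    (8,5)@(17, 11): e=[18,-6,36] → .
    (4,6)@(9, 13): e=[50,-22,20] → .
    (5,6)@(11, 13): e=[46,-26,28] → .
    (6,6)@(13, 13): e=[42,-30,36] → .
  covered (6 px):
    . . . . . . . . . . . .
    . . . . . . . . . . . .
    . . . . . . . . . . . .
    . . . . . . . . . . . .
    . . . . . . X X X . . .
    . . . . X X X . . . . .
    . . . . . . . . . . . .
    . . . . . . . . . . . .
    . . . . . . . . . . . .
T1:
  2·area = 160
  edge (14, 12)→(4, 1): d=(-10,-11) inclusive
  edge (4, 1)→(24, 7): d=(20,6) inclusive
  edge (24, 7)→(14, 12): d=(-10,5) inclusive
    (3,1)@(7, 3): e=[13,22,125] → X
    (4,1)@(9, 3): e=[35,10,115] → X
    (5,1)@(11, 3): e=[57,-2,105] → .
    (3,2)@(7, 5): e=[-7,62,105] → .
    (4,2)@(9, 5): e=[15,50,95] → X
    (5,2)@(11, 5): e=[37,38,85] → X
    (6,2)@(13, 5): e=[59,26,75] → X
    (7,2)@(15, 5): e=[81,14,65] → X
    (8,2)@(17, 5): e=[103,2,55] → X
    (9,2)@(19, 5): e=[125,-10,45] → .
    (4,3)@(9, 7): e=[-5,90,75] → .
    (5,3)@(11, 7): e=[17,78,65] → X
  covered (19 px):
    . . . . . . . . . . . .
    . . . X X . . . . . . .
    . . . . X X X X X . . .
    . . . . . X X X X X X X
    . . . . . . X X X X . .
    . . . . . . . X . . . .
    . . . . . . . . . . . .
    . . . . . . . . . . . .
    . . . . . . . . . . . .
T2:
  2·area = 118
  edge (22, 2)→(10, 12): d=(-12,10) inclusive
  edge (10, 12)→(3, 8): d=(-7,-4) inclusive
  edge (3, 8)→(22, 2): d=(19,-6) inclusive
    (9,1)@(19, 3): e=[18,99,1] → X
    (10,1)@(21, 3): e=[-2,107,13] → .
    (6,2)@(13, 5): e=[54,61,3] → X
    (7,2)@(15, 5): e=[34,69,15] → X
    (8,2)@(17, 5): e=[14,77,27] → X
    (9,2)@(19, 5): e=[-6,85,39] → .
    (3,3)@(7, 7): e=[90,23,5] → X
    (4,3)@(9, 7): e=[70,31,17] → X
    (5,3)@(11, 7): e=[50,39,29] → X
    (8,3)@(17, 7): e=[-10,63,65] → .
    (2,4)@(5, 9): e=[86,1,31] → X
    (7,4)@(15, 9): e=[-14,41,91] → .
  covered (16 px):
    . . . . . . . . . . . .
    . . . . . . . . . X . .
    . . . . . . X X X . . .
    . . . X X X X X . . . .
    . . X X X X X . . . . .
    . . . . X X . . . . . .
    . . . . . . . . . . . .
    . . . . . . . . . . . .
    . . . . . . . . . . . .

Result: [2,20,26]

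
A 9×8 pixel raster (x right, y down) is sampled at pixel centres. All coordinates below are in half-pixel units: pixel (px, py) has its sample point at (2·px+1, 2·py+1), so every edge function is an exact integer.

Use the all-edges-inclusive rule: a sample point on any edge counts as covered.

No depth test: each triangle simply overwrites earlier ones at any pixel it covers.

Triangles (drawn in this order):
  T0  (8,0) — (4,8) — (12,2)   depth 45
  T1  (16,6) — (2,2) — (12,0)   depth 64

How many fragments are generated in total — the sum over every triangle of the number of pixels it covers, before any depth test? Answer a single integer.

T0:
  2·area = 40  (B↔C swapped to make it positive)
  edge (8, 0)→(12, 2): d=(4,2) inclusive
  edge (12, 2)→(4, 8): d=(-8,6) inclusive
  edge (4, 8)→(8, 0): d=(4,-8) inclusive
    (4,0)@(9, 1): e=[2,26,12] → #
    (5,0)@(11, 1): e=[-2,14,28] → ·
    (3,1)@(7, 3): e=[14,22,4] → #
    (5,1)@(11, 3): e=[6,-2,36] → ·
    (3,2)@(7, 5): e=[22,6,12] → #
    (4,2)@(9, 5): e=[18,-6,28] → ·
    (2,3)@(5, 7): e=[34,2,4] → #
    (3,3)@(7, 7): e=[30,-10,20] → ·
    (2,4)@(5, 9): e=[42,-14,12] → ·
  covered (5 px):
    · · · · # · · · ·
    · · · # # · · · ·
    · · · # · · · · ·
    · · # · · · · · ·
    · · · · · · · · ·
    · · · · · · · · ·
    · · · · · · · · ·
    · · · · · · · · ·
T1:
  2·area = 68
  edge (16, 6)→(2, 2): d=(-14,-4) inclusive
  edge (2, 2)→(12, 0): d=(10,-2) inclusive
  edge (12, 0)→(16, 6): d=(4,6) inclusive
    (3,0)@(7, 1): e=[34,0,34] → #  [on edge]
    (4,0)@(9, 1): e=[42,4,22] → #
    (5,0)@(11, 1): e=[50,8,10] → #
    (6,0)@(13, 1): e=[58,12,-2] → ·
    (3,1)@(7, 3): e=[6,20,42] → #
    (6,1)@(13, 3): e=[30,32,6] → #
    (7,1)@(15, 3): e=[38,36,-6] → ·
    (3,2)@(7, 5): e=[-22,40,50] → ·
    (4,2)@(9, 5): e=[-14,44,38] → ·
    (5,2)@(11, 5): e=[-6,48,26] → ·
    (6,2)@(13, 5): e=[2,52,14] → #
    (7,2)@(15, 5): e=[10,56,2] → #
  covered (9 px):
    · · · # # # · · ·
    · · · # # # # · ·
    · · · · · · # # ·
    · · · · · · · · ·
    · · · · · · · · ·
    · · · · · · · · ·
    · · · · · · · · ·
    · · · · · · · · ·

Answer: 14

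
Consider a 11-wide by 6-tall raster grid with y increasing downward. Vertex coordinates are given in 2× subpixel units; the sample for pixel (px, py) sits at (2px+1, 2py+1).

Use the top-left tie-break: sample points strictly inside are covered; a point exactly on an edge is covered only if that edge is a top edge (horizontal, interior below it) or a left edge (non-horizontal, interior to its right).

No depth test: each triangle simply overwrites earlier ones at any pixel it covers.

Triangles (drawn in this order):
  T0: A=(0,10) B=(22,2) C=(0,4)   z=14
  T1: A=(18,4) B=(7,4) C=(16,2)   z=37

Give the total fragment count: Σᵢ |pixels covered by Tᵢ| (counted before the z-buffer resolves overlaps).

T0:
  2·area = 132  (B↔C swapped to make it positive)
  edge (0, 10)→(0, 4): d=(0,-6) top-left  bias=+0
  edge (0, 4)→(22, 2): d=(22,-2) top-left  bias=+0
  edge (22, 2)→(0, 10): d=(-22,8) right/bottom  bias=-1
    (5,1)@(11, 3): e=[66,0,66] → █  [on edge]
    (6,1)@(13, 3): e=[78,4,50] → █
    (7,1)@(15, 3): e=[90,8,34] → █
    (8,1)@(17, 3): e=[102,12,18] → █
    (9,1)@(19, 3): e=[114,16,2] → █
    (10,1)@(21, 3): e=[126,20,-14] → ·
    (0,2)@(1, 5): e=[6,24,102] → █
    (1,2)@(3, 5): e=[18,28,86] → █
    (2,2)@(5, 5): e=[30,32,70] → █
    (3,2)@(7, 5): e=[42,36,54] → █
    (4,2)@(9, 5): e=[54,40,38] → █
    (7,2)@(15, 5): e=[90,52,-10] → ·
  covered (17 px):
    · · · · · · · · · · ·
    · · · · · █ █ █ █ █ ·
    █ █ █ █ █ █ █ · · · ·
    █ █ █ █ · · · · · · ·
    █ · · · · · · · · · ·
    · · · · · · · · · · ·
T1:
  2·area = 22
  edge (18, 4)→(7, 4): d=(-11,0) right/bottom  bias=-1
  edge (7, 4)→(16, 2): d=(9,-2) top-left  bias=+0
  edge (16, 2)→(18, 4): d=(2,2) right/bottom  bias=-1
    (7,0)@(15, 1): e=[33,-11,0] → ·  [on edge]
    (6,1)@(13, 3): e=[11,3,8] → █
    (7,1)@(15, 3): e=[11,7,4] → █
    (8,1)@(17, 3): e=[11,11,0] → ·  [on edge]
    (6,2)@(13, 5): e=[-11,21,12] → ·
    (7,2)@(15, 5): e=[-11,25,8] → ·
    (9,2)@(19, 5): e=[-11,33,0] → ·  [on edge]
    (10,3)@(21, 7): e=[-33,55,0] → ·  [on edge]
  covered (2 px):
    · · · · · · · · · · ·
    · · · · · · █ █ · · ·
    · · · · · · · · · · ·
    · · · · · · · · · · ·
    · · · · · · · · · · ·
    · · · · · · · · · · ·

Answer: 19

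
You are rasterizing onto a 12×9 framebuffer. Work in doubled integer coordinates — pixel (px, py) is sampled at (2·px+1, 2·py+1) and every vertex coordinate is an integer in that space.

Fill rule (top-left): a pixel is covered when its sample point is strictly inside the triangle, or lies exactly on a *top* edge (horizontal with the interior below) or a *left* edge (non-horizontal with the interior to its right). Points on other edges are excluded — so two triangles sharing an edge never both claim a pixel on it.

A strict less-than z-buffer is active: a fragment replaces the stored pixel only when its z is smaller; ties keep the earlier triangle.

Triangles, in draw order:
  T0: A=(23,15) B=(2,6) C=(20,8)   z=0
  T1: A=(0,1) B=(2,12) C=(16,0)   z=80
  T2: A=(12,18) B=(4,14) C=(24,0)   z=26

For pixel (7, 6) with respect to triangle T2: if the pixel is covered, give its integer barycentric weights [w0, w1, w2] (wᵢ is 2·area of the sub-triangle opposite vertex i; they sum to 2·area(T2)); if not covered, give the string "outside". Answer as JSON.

T0:
  2·area = 120
  edge (23, 15)→(2, 6): d=(-21,-9) top-left  bias=+0
  edge (2, 6)→(20, 8): d=(18,2) right/bottom  bias=-1
  edge (20, 8)→(23, 15): d=(3,7) right/bottom  bias=-1
    (8,0)@(17, 1): e=[240,-120,0] → .  [on edge]
    (2,3)@(5, 7): e=[6,12,102] → X
    (3,3)@(7, 7): e=[24,8,88] → X
    (4,3)@(9, 7): e=[42,4,74] → X
    (5,3)@(11, 7): e=[60,0,60] → .  [on edge]
    (2,4)@(5, 9): e=[-36,48,108] → .
    (3,4)@(7, 9): e=[-18,44,94] → .
    (4,4)@(9, 9): e=[0,40,80] → X  [on edge]
    (5,4)@(11, 9): e=[18,36,66] → X
    (6,4)@(13, 9): e=[36,32,52] → X
    (7,4)@(15, 9): e=[54,28,38] → X
    (8,4)@(17, 9): e=[72,24,24] → X
    (11,7)@(23, 15): e=[0,120,0] → .  [on edge]
  covered (15 px):
    . . . . . . . . . . . .
    . . . . . . . . . . . .
    . . . . . . . . . . . .
    . . X X X . . . . . . .
    . . . . X X X X X X . .
    . . . . . . . X X X X .
    . . . . . . . . . X X .
    . . . . . . . . . . . .
    . . . . . . . . . . . .
T1:
  2·area = 178  (B↔C swapped to make it positive)
  edge (0, 1)→(16, 0): d=(16,-1) top-left  bias=+0
  edge (16, 0)→(2, 12): d=(-14,12) right/bottom  bias=-1
  edge (2, 12)→(0, 1): d=(-2,-11) top-left  bias=+0
    (0,0)@(1, 1): e=[1,166,11] → X
    (1,0)@(3, 1): e=[3,142,33] → X
    (2,0)@(5, 1): e=[5,118,55] → X
    (3,0)@(7, 1): e=[7,94,77] → X
    (4,0)@(9, 1): e=[9,70,99] → X
    (5,0)@(11, 1): e=[11,46,121] → X
    (6,0)@(13, 1): e=[13,22,143] → X
    (7,0)@(15, 1): e=[15,-2,165] → .
    (0,1)@(1, 3): e=[33,138,7] → X
    (6,1)@(13, 3): e=[45,-6,139] → .
    (0,2)@(1, 5): e=[65,110,3] → X
    (5,2)@(11, 5): e=[75,-10,113] → .
  covered (24 px):
    X X X X X X X . . . . .
    X X X X X X . . . . . .
    X X X X X . . . . . . .
    . X X X . . . . . . . .
    . X X . . . . . . . . .
    . X . . . . . . . . . .
    . . . . . . . . . . . .
    . . . . . . . . . . . .
    . . . . . . . . . . . .
T2:
  2·area = 192
  edge (12, 18)→(4, 14): d=(-8,-4) top-left  bias=+0
  edge (4, 14)→(24, 0): d=(20,-14) top-left  bias=+0
  edge (24, 0)→(12, 18): d=(-12,18) right/bottom  bias=-1
    (11,0)@(23, 1): e=[180,6,6] → X
    (10,1)@(21, 3): e=[156,18,18] → X
    (11,1)@(23, 3): e=[164,46,-18] → .
    (8,2)@(17, 5): e=[124,2,66] → X
    (9,2)@(19, 5): e=[132,30,30] → X
    (10,2)@(21, 5): e=[140,58,-6] → .
    (7,3)@(15, 7): e=[100,14,78] → X
    (10,3)@(21, 7): e=[124,98,-30] → .
    (6,4)@(13, 9): e=[76,26,90] → X
    (9,4)@(19, 9): e=[100,110,-18] → .
    (4,5)@(9, 11): e=[44,10,138] → X
    (5,5)@(11, 11): e=[52,38,102] → X
  covered (24 px):
    . . . . . . . . . . . X
    . . . . . . . . . . X .
    . . . . . . . . X X . .
    . . . . . . . X X X . .
    . . . . . . X X X . . .
    . . . . X X X X . . . .
    . . . X X X X X . . . .
    . . . X X X X . . . . .
    . . . . . X . . . . . .

Result: [134,6,52]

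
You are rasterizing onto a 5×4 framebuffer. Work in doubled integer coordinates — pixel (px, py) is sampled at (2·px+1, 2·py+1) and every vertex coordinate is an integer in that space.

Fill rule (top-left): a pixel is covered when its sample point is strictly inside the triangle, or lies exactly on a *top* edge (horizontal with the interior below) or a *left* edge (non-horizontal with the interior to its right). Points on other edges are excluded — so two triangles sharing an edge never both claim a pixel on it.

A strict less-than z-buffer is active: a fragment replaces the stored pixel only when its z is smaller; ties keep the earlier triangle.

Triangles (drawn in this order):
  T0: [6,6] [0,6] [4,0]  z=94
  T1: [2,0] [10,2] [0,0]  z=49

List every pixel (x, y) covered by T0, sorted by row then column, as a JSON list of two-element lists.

T0:
  2·area = 36
  edge (6, 6)→(0, 6): d=(-6,0) right/bottom  bias=-1
  edge (0, 6)→(4, 0): d=(4,-6) top-left  bias=+0
  edge (4, 0)→(6, 6): d=(2,6) right/bottom  bias=-1
    (1,1)@(3, 3): e=[18,6,12] → █
    (2,1)@(5, 3): e=[18,18,0] → ·  [on edge]
    (0,2)@(1, 5): e=[6,2,28] → █
    (2,2)@(5, 5): e=[6,26,4] → █
    (3,2)@(7, 5): e=[6,38,-8] → ·
    (0,3)@(1, 7): e=[-6,10,32] → ·
    (1,3)@(3, 7): e=[-6,22,20] → ·
    (2,3)@(5, 7): e=[-6,34,8] → ·
  covered (4 px):
    · · · · ·
    · █ · · ·
    █ █ █ · ·
    · · · · ·
T1:
  2·area = 4
  edge (2, 0)→(10, 2): d=(8,2) right/bottom  bias=-1
  edge (10, 2)→(0, 0): d=(-10,-2) top-left  bias=+0
  edge (0, 0)→(2, 0): d=(2,0) top-left  bias=+0
    (2,0)@(5, 1): e=[2,0,2] → █  [on edge]
    (3,0)@(7, 1): e=[-2,4,2] → ·
    (2,1)@(5, 3): e=[18,-20,6] → ·
  covered (1 px):
    · · █ · ·
    · · · · ·
    · · · · ·
    · · · · ·

Final: [[1,1],[0,2],[1,2],[2,2]]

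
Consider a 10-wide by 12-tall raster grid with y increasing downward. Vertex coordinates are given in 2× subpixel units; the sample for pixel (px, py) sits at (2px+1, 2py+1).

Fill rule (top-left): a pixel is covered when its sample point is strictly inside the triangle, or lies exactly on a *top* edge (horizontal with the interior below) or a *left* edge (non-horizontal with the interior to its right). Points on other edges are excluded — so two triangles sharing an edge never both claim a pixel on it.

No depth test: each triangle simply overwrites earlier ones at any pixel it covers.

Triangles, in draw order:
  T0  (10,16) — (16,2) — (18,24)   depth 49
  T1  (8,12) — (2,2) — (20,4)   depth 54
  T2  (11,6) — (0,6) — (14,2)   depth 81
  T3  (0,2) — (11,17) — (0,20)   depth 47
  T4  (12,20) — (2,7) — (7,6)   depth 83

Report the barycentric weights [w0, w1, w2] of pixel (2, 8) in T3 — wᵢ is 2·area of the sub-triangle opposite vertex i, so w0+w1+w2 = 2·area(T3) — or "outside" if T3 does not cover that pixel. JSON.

T0:
  2·area = 160
  edge (10, 16)→(16, 2): d=(6,-14) top-left  bias=+0
  edge (16, 2)→(18, 24): d=(2,22) right/bottom  bias=-1
  edge (18, 24)→(10, 16): d=(-8,-8) top-left  bias=+0
    (7,2)@(15, 5): e=[4,28,128] → X
    (8,2)@(17, 5): e=[32,-16,144] → .
    (0,3)@(1, 7): e=[-180,340,0] → .  [on edge]
    (7,3)@(15, 7): e=[16,32,112] → X
    (8,3)@(17, 7): e=[44,-12,128] → .
    (1,4)@(3, 9): e=[-140,300,0] → .  [on edge]
    (6,4)@(13, 9): e=[0,80,80] → X  [on edge]
    (8,4)@(17, 9): e=[56,-8,112] → .
    (2,5)@(5, 11): e=[-100,260,0] → .  [on edge]
    (6,5)@(13, 11): e=[12,84,64] → X
    (8,5)@(17, 11): e=[68,-4,96] → .
    (3,6)@(7, 13): e=[-60,220,0] → .  [on edge]
    (8,6)@(17, 13): e=[80,0,80] → .  [on edge]
    (4,7)@(9, 15): e=[-20,180,0] → .  [on edge]
    (5,8)@(11, 17): e=[20,140,0] → X  [on edge]
    (6,9)@(13, 19): e=[60,100,0] → X  [on edge]
    (7,10)@(15, 21): e=[100,60,0] → X  [on edge]
    (3,11)@(7, 23): e=[0,240,-80] → .  [on edge]
    (8,11)@(17, 23): e=[140,20,0] → X  [on edge]
  covered (22 px):
    . . . . . . . . . .
    . . . . . . . . . .
    . . . . . . . X . .
    . . . . . . . X . .
    . . . . . . X X . .
    . . . . . . X X . .
    . . . . . . X X . .
    . . . . . X X X X .
    . . . . . X X X X .
    . . . . . . X X X .
    . . . . . . . X X .
    . . . . . . . . X .
T1:
  2·area = 168
  edge (8, 12)→(2, 2): d=(-6,-10) top-left  bias=+0
  edge (2, 2)→(20, 4): d=(18,2) right/bottom  bias=-1
  edge (20, 4)→(8, 12): d=(-12,8) right/bottom  bias=-1
    (1,1)@(3, 3): e=[4,16,148] → X
    (2,1)@(5, 3): e=[24,12,132] → X
    (3,1)@(7, 3): e=[44,8,116] → X
    (4,1)@(9, 3): e=[64,4,100] → X
    (5,1)@(11, 3): e=[84,0,84] → .  [on edge]
    (1,2)@(3, 5): e=[-8,52,124] → .
    (2,2)@(5, 5): e=[12,48,108] → X
    (5,2)@(11, 5): e=[72,36,60] → X
    (6,2)@(13, 5): e=[92,32,44] → X
    (7,2)@(15, 5): e=[112,28,28] → X
    (8,2)@(17, 5): e=[132,24,12] → X
    (9,2)@(19, 5): e=[152,20,-4] → .
    (2,3)@(5, 7): e=[0,84,84] → X  [on edge]
    (5,8)@(11, 17): e=[0,252,-84] → .  [on edge]
  covered (21 px):
    . . . . . . . . . .
    . X X X X . . . . .
    . . X X X X X X X .
    . . X X X X X X . .
    . . . X X X . . . .
    . . . . X . . . . .
    . . . . . . . . . .
    . . . . . . . . . .
    . . . . . . . . . .
    . . . . . . . . . .
    . . . . . . . . . .
    . . . . . . . . . .
T2:
  2·area = 44
  edge (11, 6)→(0, 6): d=(-11,0) right/bottom  bias=-1
  edge (0, 6)→(14, 2): d=(14,-4) top-left  bias=+0
  edge (14, 2)→(11, 6): d=(-3,4) right/bottom  bias=-1
    (5,1)@(11, 3): e=[33,2,9] → X
    (6,1)@(13, 3): e=[33,10,1] → X
    (7,1)@(15, 3): e=[33,18,-7] → .
    (2,2)@(5, 5): e=[11,6,27] → X
    (3,2)@(7, 5): e=[11,14,19] → X
    (4,2)@(9, 5): e=[11,22,11] → X
    (6,2)@(13, 5): e=[11,38,-5] → .
    (2,3)@(5, 7): e=[-11,34,21] → .
    (3,3)@(7, 7): e=[-11,42,13] → .
    (4,3)@(9, 7): e=[-11,50,5] → .
    (5,3)@(11, 7): e=[-11,58,-3] → .
  covered (6 px):
    . . . . . . . . . .
    . . . . . X X . . .
    . . X X X X . . . .
    . . . . . . . . . .
    . . . . . . . . . .
    . . . . . . . . . .
    . . . . . . . . . .
    . . . . . . . . . .
    . . . . . . . . . .
    . . . . . . . . . .
    . . . . . . . . . .
    . . . . . . . . . .
T3:
  2·area = 198
  edge (0, 2)→(11, 17): d=(11,15) right/bottom  bias=-1
  edge (11, 17)→(0, 20): d=(-11,3) right/bottom  bias=-1
  edge (0, 20)→(0, 2): d=(0,-18) top-left  bias=+0
    (0,2)@(1, 5): e=[18,162,18] → X
    (1,2)@(3, 5): e=[-12,156,54] → .
    (0,3)@(1, 7): e=[40,140,18] → X
    (1,3)@(3, 7): e=[10,134,54] → X
    (2,3)@(5, 7): e=[-20,128,90] → .
    (0,4)@(1, 9): e=[62,118,18] → X
    (2,4)@(5, 9): e=[2,106,90] → X
    (3,4)@(7, 9): e=[-28,100,126] → .
    (0,5)@(1, 11): e=[84,96,18] → X
    (3,5)@(7, 11): e=[-6,78,126] → .
    (0,6)@(1, 13): e=[106,74,18] → X
    (3,6)@(7, 13): e=[16,56,126] → X
    (5,8)@(11, 17): e=[0,0,198] → .  [on edge]
  covered (25 px):
    . . . . . . . . . .
    . . . . . . . . . .
    X . . . . . . . . .
    X X . . . . . . . .
    X X X . . . . . . .
    X X X . . . . . . .
    X X X X . . . . . .
    X X X X X . . . . .
    X X X X X . . . . .
    X X . . . . . . . .
    . . . . . . . . . .
    . . . . . . . . . .
T4:
  2·area = 75
  edge (12, 20)→(2, 7): d=(-10,-13) top-left  bias=+0
  edge (2, 7)→(7, 6): d=(5,-1) top-left  bias=+0
  edge (7, 6)→(12, 20): d=(5,14) right/bottom  bias=-1
    (1,3)@(3, 7): e=[13,1,61] → X
    (2,3)@(5, 7): e=[39,3,33] → X
    (3,3)@(7, 7): e=[65,5,5] → X
    (4,3)@(9, 7): e=[91,7,-23] → .
    (1,4)@(3, 9): e=[-7,11,71] → .
    (2,4)@(5, 9): e=[19,13,43] → X
    (4,4)@(9, 9): e=[71,17,-13] → .
    (2,5)@(5, 11): e=[-1,23,53] → .
    (3,5)@(7, 11): e=[25,25,25] → X
    (4,5)@(9, 11): e=[51,27,-3] → .
    (3,6)@(7, 13): e=[5,35,35] → X
    (4,6)@(9, 13): e=[31,37,7] → X
  covered (9 px):
    . . . . . . . . . .
    . . . . . . . . . .
    . . . . . . . . . .
    . X X X . . . . . .
    . . X X . . . . . .
    . . . X . . . . . .
    . . . X X . . . . .
    . . . . X . . . . .
    . . . . . . . . . .
    . . . . . . . . . .
    . . . . . . . . . .
    . . . . . . . . . .

Result: [18,90,90]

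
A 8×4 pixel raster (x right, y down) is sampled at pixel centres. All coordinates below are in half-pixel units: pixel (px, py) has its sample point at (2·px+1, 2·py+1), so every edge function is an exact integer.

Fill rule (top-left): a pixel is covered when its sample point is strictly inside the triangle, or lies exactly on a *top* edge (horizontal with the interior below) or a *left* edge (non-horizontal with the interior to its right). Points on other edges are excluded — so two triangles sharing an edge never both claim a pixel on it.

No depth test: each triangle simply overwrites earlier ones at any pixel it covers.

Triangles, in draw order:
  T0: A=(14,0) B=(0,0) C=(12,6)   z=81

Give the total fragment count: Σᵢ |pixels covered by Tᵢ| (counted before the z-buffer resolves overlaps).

T0:
  2·area = 84  (B↔C swapped to make it positive)
  edge (14, 0)→(12, 6): d=(-2,6) right/bottom  bias=-1
  edge (12, 6)→(0, 0): d=(-12,-6) top-left  bias=+0
  edge (0, 0)→(14, 0): d=(14,0) top-left  bias=+0
    (1,0)@(3, 1): e=[64,6,14] → #
    (2,0)@(5, 1): e=[52,18,14] → #
    (3,0)@(7, 1): e=[40,30,14] → #
    (4,0)@(9, 1): e=[28,42,14] → #
    (5,0)@(11, 1): e=[16,54,14] → #
    (6,0)@(13, 1): e=[4,66,14] → #
    (7,0)@(15, 1): e=[-8,78,14] → ·
    (1,1)@(3, 3): e=[60,-18,42] → ·
    (2,1)@(5, 3): e=[48,-6,42] → ·
    (3,1)@(7, 3): e=[36,6,42] → #
    (6,1)@(13, 3): e=[0,42,42] → ·  [on edge]
    (3,2)@(7, 5): e=[32,-18,70] → ·
  covered (10 px):
    · # # # # # # ·
    · · · # # # · ·
    · · · · · # · ·
    · · · · · · · ·

Result: 10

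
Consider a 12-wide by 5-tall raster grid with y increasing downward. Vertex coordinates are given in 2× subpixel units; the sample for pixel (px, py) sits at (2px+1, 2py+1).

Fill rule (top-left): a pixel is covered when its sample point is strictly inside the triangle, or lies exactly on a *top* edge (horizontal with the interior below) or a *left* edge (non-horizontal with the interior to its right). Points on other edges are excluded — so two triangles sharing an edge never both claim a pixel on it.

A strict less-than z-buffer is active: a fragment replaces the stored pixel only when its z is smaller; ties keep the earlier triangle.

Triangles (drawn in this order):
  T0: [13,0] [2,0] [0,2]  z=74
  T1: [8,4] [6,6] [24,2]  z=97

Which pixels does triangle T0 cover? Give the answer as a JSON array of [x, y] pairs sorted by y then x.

T0:
  2·area = 22  (B↔C swapped to make it positive)
  edge (13, 0)→(0, 2): d=(-13,2) right/bottom  bias=-1
  edge (0, 2)→(2, 0): d=(2,-2) top-left  bias=+0
  edge (2, 0)→(13, 0): d=(11,0) top-left  bias=+0
    (0,0)@(1, 1): e=[11,0,11] → █  [on edge]
    (1,0)@(3, 1): e=[7,4,11] → █
    (2,0)@(5, 1): e=[3,8,11] → █
    (3,0)@(7, 1): e=[-1,12,11] → ·
    (0,1)@(1, 3): e=[-15,4,33] → ·
    (1,1)@(3, 3): e=[-19,8,33] → ·
    (2,1)@(5, 3): e=[-23,12,33] → ·
  covered (3 px):
    █ █ █ · · · · · · · · ·
    · · · · · · · · · · · ·
    · · · · · · · · · · · ·
    · · · · · · · · · · · ·
    · · · · · · · · · · · ·
T1:
  2·area = 28  (B↔C swapped to make it positive)
  edge (8, 4)→(24, 2): d=(16,-2) top-left  bias=+0
  edge (24, 2)→(6, 6): d=(-18,4) right/bottom  bias=-1
  edge (6, 6)→(8, 4): d=(2,-2) top-left  bias=+0
    (5,0)@(11, 1): e=[-42,70,0] → ·  [on edge]
    (4,1)@(9, 3): e=[-14,42,0] → ·  [on edge]
    (8,1)@(17, 3): e=[2,10,16] → █
    (9,1)@(19, 3): e=[6,2,20] → █
    (10,1)@(21, 3): e=[10,-6,24] → ·
    (3,2)@(7, 5): e=[14,14,0] → █  [on edge]
    (4,2)@(9, 5): e=[18,6,4] → █
    (5,2)@(11, 5): e=[22,-2,8] → ·
    (8,2)@(17, 5): e=[34,-26,20] → ·
    (9,2)@(19, 5): e=[38,-34,24] → ·
    (2,3)@(5, 7): e=[42,-14,0] → ·  [on edge]
    (3,3)@(7, 7): e=[46,-22,4] → ·
    (1,4)@(3, 9): e=[70,-42,0] → ·  [on edge]
  covered (4 px):
    · · · · · · · · · · · ·
    · · · · · · · · █ █ · ·
    · · · █ █ · · · · · · ·
    · · · · · · · · · · · ·
    · · · · · · · · · · · ·

Result: [[0,0],[1,0],[2,0]]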